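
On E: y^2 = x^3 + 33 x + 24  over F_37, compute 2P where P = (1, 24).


Doubling: s = (3 x1^2 + a) / (2 y1)
s = (3*1^2 + 33) / (2*24) mod 37 = 10
x3 = s^2 - 2 x1 mod 37 = 10^2 - 2*1 = 24
y3 = s (x1 - x3) - y1 mod 37 = 10 * (1 - 24) - 24 = 5

2P = (24, 5)


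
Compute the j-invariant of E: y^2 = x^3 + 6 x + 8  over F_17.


Delta = -16(4 a^3 + 27 b^2) mod 17 = 8
-1728 * (4 a)^3 = -1728 * (4*6)^3 mod 17 = 1
j = 1 * 8^(-1) mod 17 = 15

j = 15 (mod 17)


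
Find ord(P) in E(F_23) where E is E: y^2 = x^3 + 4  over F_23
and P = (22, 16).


Compute successive multiples of P until we hit O:
  1P = (22, 16)
  2P = (20, 0)
  3P = (22, 7)
  4P = O

ord(P) = 4


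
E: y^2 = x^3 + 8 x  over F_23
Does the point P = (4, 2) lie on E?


Check whether y^2 = x^3 + 8 x + 0 (mod 23) for (x, y) = (4, 2).
LHS: y^2 = 2^2 mod 23 = 4
RHS: x^3 + 8 x + 0 = 4^3 + 8*4 + 0 mod 23 = 4
LHS = RHS

Yes, on the curve


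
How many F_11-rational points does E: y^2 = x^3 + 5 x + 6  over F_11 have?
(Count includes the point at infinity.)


For each x in F_11, count y with y^2 = x^3 + 5 x + 6 mod 11:
  x = 1: RHS = 1, y in [1, 10]  -> 2 point(s)
  x = 3: RHS = 4, y in [2, 9]  -> 2 point(s)
  x = 10: RHS = 0, y in [0]  -> 1 point(s)
Affine points: 5. Add the point at infinity: total = 6.

#E(F_11) = 6


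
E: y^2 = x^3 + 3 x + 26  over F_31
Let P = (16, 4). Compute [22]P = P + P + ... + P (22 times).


k = 22 = 10110_2 (binary, LSB first: 01101)
Double-and-add from P = (16, 4):
  bit 0 = 0: acc unchanged = O
  bit 1 = 1: acc = O + (7, 7) = (7, 7)
  bit 2 = 1: acc = (7, 7) + (4, 3) = (8, 2)
  bit 3 = 0: acc unchanged = (8, 2)
  bit 4 = 1: acc = (8, 2) + (21, 22) = (4, 28)

22P = (4, 28)


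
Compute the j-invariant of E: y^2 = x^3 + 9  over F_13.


Delta = -16(4 a^3 + 27 b^2) mod 13 = 4
-1728 * (4 a)^3 = -1728 * (4*0)^3 mod 13 = 0
j = 0 * 4^(-1) mod 13 = 0

j = 0 (mod 13)


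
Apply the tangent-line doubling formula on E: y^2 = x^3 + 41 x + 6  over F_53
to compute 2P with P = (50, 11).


Doubling: s = (3 x1^2 + a) / (2 y1)
s = (3*50^2 + 41) / (2*11) mod 53 = 32
x3 = s^2 - 2 x1 mod 53 = 32^2 - 2*50 = 23
y3 = s (x1 - x3) - y1 mod 53 = 32 * (50 - 23) - 11 = 5

2P = (23, 5)


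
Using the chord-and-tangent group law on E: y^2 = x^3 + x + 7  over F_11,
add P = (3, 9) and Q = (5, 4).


P != Q, so use the chord formula.
s = (y2 - y1) / (x2 - x1) = (6) / (2) mod 11 = 3
x3 = s^2 - x1 - x2 mod 11 = 3^2 - 3 - 5 = 1
y3 = s (x1 - x3) - y1 mod 11 = 3 * (3 - 1) - 9 = 8

P + Q = (1, 8)


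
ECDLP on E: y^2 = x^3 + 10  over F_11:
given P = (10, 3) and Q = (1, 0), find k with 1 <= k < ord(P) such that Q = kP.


Enumerate multiples of P until we hit Q = (1, 0):
  1P = (10, 3)
  2P = (5, 5)
  3P = (1, 0)
Match found at i = 3.

k = 3


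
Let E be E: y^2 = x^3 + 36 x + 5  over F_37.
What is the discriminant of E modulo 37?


4 a^3 + 27 b^2 = 4*36^3 + 27*5^2 = 186624 + 675 = 187299
Delta = -16 * (187299) = -2996784
Delta mod 37 = 31

Delta = 31 (mod 37)


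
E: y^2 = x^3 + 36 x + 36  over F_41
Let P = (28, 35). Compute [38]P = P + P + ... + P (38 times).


k = 38 = 100110_2 (binary, LSB first: 011001)
Double-and-add from P = (28, 35):
  bit 0 = 0: acc unchanged = O
  bit 1 = 1: acc = O + (21, 7) = (21, 7)
  bit 2 = 1: acc = (21, 7) + (36, 10) = (7, 4)
  bit 3 = 0: acc unchanged = (7, 4)
  bit 4 = 0: acc unchanged = (7, 4)
  bit 5 = 1: acc = (7, 4) + (13, 6) = (12, 8)

38P = (12, 8)


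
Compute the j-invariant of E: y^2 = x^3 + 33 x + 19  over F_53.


Delta = -16(4 a^3 + 27 b^2) mod 53 = 47
-1728 * (4 a)^3 = -1728 * (4*33)^3 mod 53 = 4
j = 4 * 47^(-1) mod 53 = 17

j = 17 (mod 53)


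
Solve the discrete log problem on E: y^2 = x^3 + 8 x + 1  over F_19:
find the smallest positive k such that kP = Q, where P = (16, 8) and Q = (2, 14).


Enumerate multiples of P until we hit Q = (2, 14):
  1P = (16, 8)
  2P = (7, 1)
  3P = (2, 5)
  4P = (12, 1)
  5P = (0, 1)
  6P = (0, 18)
  7P = (12, 18)
  8P = (2, 14)
Match found at i = 8.

k = 8


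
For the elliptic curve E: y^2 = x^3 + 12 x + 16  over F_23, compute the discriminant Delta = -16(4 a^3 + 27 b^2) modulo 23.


4 a^3 + 27 b^2 = 4*12^3 + 27*16^2 = 6912 + 6912 = 13824
Delta = -16 * (13824) = -221184
Delta mod 23 = 7

Delta = 7 (mod 23)


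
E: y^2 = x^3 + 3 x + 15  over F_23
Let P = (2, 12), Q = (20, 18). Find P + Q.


P != Q, so use the chord formula.
s = (y2 - y1) / (x2 - x1) = (6) / (18) mod 23 = 8
x3 = s^2 - x1 - x2 mod 23 = 8^2 - 2 - 20 = 19
y3 = s (x1 - x3) - y1 mod 23 = 8 * (2 - 19) - 12 = 13

P + Q = (19, 13)


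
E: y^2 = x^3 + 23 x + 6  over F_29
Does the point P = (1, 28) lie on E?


Check whether y^2 = x^3 + 23 x + 6 (mod 29) for (x, y) = (1, 28).
LHS: y^2 = 28^2 mod 29 = 1
RHS: x^3 + 23 x + 6 = 1^3 + 23*1 + 6 mod 29 = 1
LHS = RHS

Yes, on the curve


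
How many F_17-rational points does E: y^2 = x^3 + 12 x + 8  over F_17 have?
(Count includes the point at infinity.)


For each x in F_17, count y with y^2 = x^3 + 12 x + 8 mod 17:
  x = 0: RHS = 8, y in [5, 12]  -> 2 point(s)
  x = 1: RHS = 4, y in [2, 15]  -> 2 point(s)
  x = 4: RHS = 1, y in [1, 16]  -> 2 point(s)
  x = 8: RHS = 4, y in [2, 15]  -> 2 point(s)
  x = 11: RHS = 9, y in [3, 14]  -> 2 point(s)
  x = 13: RHS = 15, y in [7, 10]  -> 2 point(s)
  x = 14: RHS = 13, y in [8, 9]  -> 2 point(s)
Affine points: 14. Add the point at infinity: total = 15.

#E(F_17) = 15


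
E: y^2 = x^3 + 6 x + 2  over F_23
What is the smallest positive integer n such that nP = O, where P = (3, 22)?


Compute successive multiples of P until we hit O:
  1P = (3, 22)
  2P = (19, 12)
  3P = (19, 11)
  4P = (3, 1)
  5P = O

ord(P) = 5


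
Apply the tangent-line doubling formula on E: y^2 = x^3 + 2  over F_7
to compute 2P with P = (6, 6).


Doubling: s = (3 x1^2 + a) / (2 y1)
s = (3*6^2 + 0) / (2*6) mod 7 = 2
x3 = s^2 - 2 x1 mod 7 = 2^2 - 2*6 = 6
y3 = s (x1 - x3) - y1 mod 7 = 2 * (6 - 6) - 6 = 1

2P = (6, 1)


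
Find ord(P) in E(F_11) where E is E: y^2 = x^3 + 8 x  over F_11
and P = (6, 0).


Compute successive multiples of P until we hit O:
  1P = (6, 0)
  2P = O

ord(P) = 2


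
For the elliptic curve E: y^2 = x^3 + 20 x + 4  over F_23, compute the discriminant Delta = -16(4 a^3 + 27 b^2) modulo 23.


4 a^3 + 27 b^2 = 4*20^3 + 27*4^2 = 32000 + 432 = 32432
Delta = -16 * (32432) = -518912
Delta mod 23 = 14

Delta = 14 (mod 23)


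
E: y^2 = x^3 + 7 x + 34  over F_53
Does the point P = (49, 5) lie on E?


Check whether y^2 = x^3 + 7 x + 34 (mod 53) for (x, y) = (49, 5).
LHS: y^2 = 5^2 mod 53 = 25
RHS: x^3 + 7 x + 34 = 49^3 + 7*49 + 34 mod 53 = 48
LHS != RHS

No, not on the curve


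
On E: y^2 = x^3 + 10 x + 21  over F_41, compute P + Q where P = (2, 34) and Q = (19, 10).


P != Q, so use the chord formula.
s = (y2 - y1) / (x2 - x1) = (17) / (17) mod 41 = 1
x3 = s^2 - x1 - x2 mod 41 = 1^2 - 2 - 19 = 21
y3 = s (x1 - x3) - y1 mod 41 = 1 * (2 - 21) - 34 = 29

P + Q = (21, 29)


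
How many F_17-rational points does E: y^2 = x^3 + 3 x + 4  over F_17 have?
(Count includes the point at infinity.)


For each x in F_17, count y with y^2 = x^3 + 3 x + 4 mod 17:
  x = 0: RHS = 4, y in [2, 15]  -> 2 point(s)
  x = 1: RHS = 8, y in [5, 12]  -> 2 point(s)
  x = 2: RHS = 1, y in [1, 16]  -> 2 point(s)
  x = 5: RHS = 8, y in [5, 12]  -> 2 point(s)
  x = 6: RHS = 0, y in [0]  -> 1 point(s)
  x = 8: RHS = 13, y in [8, 9]  -> 2 point(s)
  x = 11: RHS = 8, y in [5, 12]  -> 2 point(s)
  x = 12: RHS = 0, y in [0]  -> 1 point(s)
  x = 13: RHS = 13, y in [8, 9]  -> 2 point(s)
  x = 14: RHS = 2, y in [6, 11]  -> 2 point(s)
  x = 16: RHS = 0, y in [0]  -> 1 point(s)
Affine points: 19. Add the point at infinity: total = 20.

#E(F_17) = 20


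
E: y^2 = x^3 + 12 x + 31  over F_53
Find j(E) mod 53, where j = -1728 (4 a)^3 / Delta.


Delta = -16(4 a^3 + 27 b^2) mod 53 = 16
-1728 * (4 a)^3 = -1728 * (4*12)^3 mod 53 = 25
j = 25 * 16^(-1) mod 53 = 38

j = 38 (mod 53)


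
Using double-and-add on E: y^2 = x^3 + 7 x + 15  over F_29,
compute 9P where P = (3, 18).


k = 9 = 1001_2 (binary, LSB first: 1001)
Double-and-add from P = (3, 18):
  bit 0 = 1: acc = O + (3, 18) = (3, 18)
  bit 1 = 0: acc unchanged = (3, 18)
  bit 2 = 0: acc unchanged = (3, 18)
  bit 3 = 1: acc = (3, 18) + (18, 12) = (7, 1)

9P = (7, 1)


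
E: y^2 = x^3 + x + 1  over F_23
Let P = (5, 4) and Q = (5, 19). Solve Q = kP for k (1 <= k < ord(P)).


Enumerate multiples of P until we hit Q = (5, 19):
  1P = (5, 4)
  2P = (17, 20)
  3P = (13, 16)
  4P = (13, 7)
  5P = (17, 3)
  6P = (5, 19)
Match found at i = 6.

k = 6


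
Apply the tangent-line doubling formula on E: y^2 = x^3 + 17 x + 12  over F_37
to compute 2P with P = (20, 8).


Doubling: s = (3 x1^2 + a) / (2 y1)
s = (3*20^2 + 17) / (2*8) mod 37 = 9
x3 = s^2 - 2 x1 mod 37 = 9^2 - 2*20 = 4
y3 = s (x1 - x3) - y1 mod 37 = 9 * (20 - 4) - 8 = 25

2P = (4, 25)


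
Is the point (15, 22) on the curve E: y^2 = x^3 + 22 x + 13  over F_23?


Check whether y^2 = x^3 + 22 x + 13 (mod 23) for (x, y) = (15, 22).
LHS: y^2 = 22^2 mod 23 = 1
RHS: x^3 + 22 x + 13 = 15^3 + 22*15 + 13 mod 23 = 15
LHS != RHS

No, not on the curve


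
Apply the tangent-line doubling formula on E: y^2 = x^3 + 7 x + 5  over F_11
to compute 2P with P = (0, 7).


Doubling: s = (3 x1^2 + a) / (2 y1)
s = (3*0^2 + 7) / (2*7) mod 11 = 6
x3 = s^2 - 2 x1 mod 11 = 6^2 - 2*0 = 3
y3 = s (x1 - x3) - y1 mod 11 = 6 * (0 - 3) - 7 = 8

2P = (3, 8)


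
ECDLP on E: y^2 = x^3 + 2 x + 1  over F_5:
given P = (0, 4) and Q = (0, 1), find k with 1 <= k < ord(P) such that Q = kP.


Enumerate multiples of P until we hit Q = (0, 1):
  1P = (0, 4)
  2P = (1, 2)
  3P = (3, 2)
  4P = (3, 3)
  5P = (1, 3)
  6P = (0, 1)
Match found at i = 6.

k = 6


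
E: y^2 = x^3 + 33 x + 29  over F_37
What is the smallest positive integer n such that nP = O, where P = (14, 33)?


Compute successive multiples of P until we hit O:
  1P = (14, 33)
  2P = (10, 8)
  3P = (22, 28)
  4P = (17, 29)
  5P = (16, 19)
  6P = (19, 2)
  7P = (1, 27)
  8P = (29, 17)
  ... (continuing to 20P)
  20P = O

ord(P) = 20


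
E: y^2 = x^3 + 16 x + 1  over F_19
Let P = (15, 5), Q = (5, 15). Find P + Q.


P != Q, so use the chord formula.
s = (y2 - y1) / (x2 - x1) = (10) / (9) mod 19 = 18
x3 = s^2 - x1 - x2 mod 19 = 18^2 - 15 - 5 = 0
y3 = s (x1 - x3) - y1 mod 19 = 18 * (15 - 0) - 5 = 18

P + Q = (0, 18)


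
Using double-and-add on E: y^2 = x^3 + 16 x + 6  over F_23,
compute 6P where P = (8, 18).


k = 6 = 110_2 (binary, LSB first: 011)
Double-and-add from P = (8, 18):
  bit 0 = 0: acc unchanged = O
  bit 1 = 1: acc = O + (10, 19) = (10, 19)
  bit 2 = 1: acc = (10, 19) + (5, 2) = (3, 14)

6P = (3, 14)


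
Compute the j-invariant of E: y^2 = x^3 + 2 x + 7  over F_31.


Delta = -16(4 a^3 + 27 b^2) mod 31 = 20
-1728 * (4 a)^3 = -1728 * (4*2)^3 mod 31 = 4
j = 4 * 20^(-1) mod 31 = 25

j = 25 (mod 31)


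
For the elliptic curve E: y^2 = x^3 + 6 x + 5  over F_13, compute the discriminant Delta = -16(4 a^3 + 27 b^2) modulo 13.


4 a^3 + 27 b^2 = 4*6^3 + 27*5^2 = 864 + 675 = 1539
Delta = -16 * (1539) = -24624
Delta mod 13 = 11

Delta = 11 (mod 13)


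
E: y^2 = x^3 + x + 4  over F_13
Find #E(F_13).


For each x in F_13, count y with y^2 = x^3 + 1 x + 4 mod 13:
  x = 0: RHS = 4, y in [2, 11]  -> 2 point(s)
  x = 2: RHS = 1, y in [1, 12]  -> 2 point(s)
  x = 5: RHS = 4, y in [2, 11]  -> 2 point(s)
  x = 7: RHS = 3, y in [4, 9]  -> 2 point(s)
  x = 8: RHS = 4, y in [2, 11]  -> 2 point(s)
  x = 9: RHS = 1, y in [1, 12]  -> 2 point(s)
  x = 10: RHS = 0, y in [0]  -> 1 point(s)
Affine points: 13. Add the point at infinity: total = 14.

#E(F_13) = 14


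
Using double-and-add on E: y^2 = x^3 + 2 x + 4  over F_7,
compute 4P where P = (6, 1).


k = 4 = 100_2 (binary, LSB first: 001)
Double-and-add from P = (6, 1):
  bit 0 = 0: acc unchanged = O
  bit 1 = 0: acc unchanged = O
  bit 2 = 1: acc = O + (2, 3) = (2, 3)

4P = (2, 3)


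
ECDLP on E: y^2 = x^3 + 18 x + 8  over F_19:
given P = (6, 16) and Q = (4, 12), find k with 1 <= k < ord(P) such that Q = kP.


Enumerate multiples of P until we hit Q = (4, 12):
  1P = (6, 16)
  2P = (11, 13)
  3P = (13, 11)
  4P = (4, 7)
  5P = (15, 10)
  6P = (9, 5)
  7P = (9, 14)
  8P = (15, 9)
  9P = (4, 12)
Match found at i = 9.

k = 9


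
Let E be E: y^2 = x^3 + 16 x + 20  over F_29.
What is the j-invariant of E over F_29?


Delta = -16(4 a^3 + 27 b^2) mod 29 = 27
-1728 * (4 a)^3 = -1728 * (4*16)^3 mod 29 = 11
j = 11 * 27^(-1) mod 29 = 9

j = 9 (mod 29)


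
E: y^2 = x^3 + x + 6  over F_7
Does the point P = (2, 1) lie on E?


Check whether y^2 = x^3 + 1 x + 6 (mod 7) for (x, y) = (2, 1).
LHS: y^2 = 1^2 mod 7 = 1
RHS: x^3 + 1 x + 6 = 2^3 + 1*2 + 6 mod 7 = 2
LHS != RHS

No, not on the curve


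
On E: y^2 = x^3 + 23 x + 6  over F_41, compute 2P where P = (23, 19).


Doubling: s = (3 x1^2 + a) / (2 y1)
s = (3*23^2 + 23) / (2*19) mod 41 = 10
x3 = s^2 - 2 x1 mod 41 = 10^2 - 2*23 = 13
y3 = s (x1 - x3) - y1 mod 41 = 10 * (23 - 13) - 19 = 40

2P = (13, 40)


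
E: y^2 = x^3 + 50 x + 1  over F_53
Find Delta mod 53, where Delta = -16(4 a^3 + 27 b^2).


4 a^3 + 27 b^2 = 4*50^3 + 27*1^2 = 500000 + 27 = 500027
Delta = -16 * (500027) = -8000432
Delta mod 53 = 24

Delta = 24 (mod 53)


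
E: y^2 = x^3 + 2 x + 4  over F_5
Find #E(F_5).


For each x in F_5, count y with y^2 = x^3 + 2 x + 4 mod 5:
  x = 0: RHS = 4, y in [2, 3]  -> 2 point(s)
  x = 2: RHS = 1, y in [1, 4]  -> 2 point(s)
  x = 4: RHS = 1, y in [1, 4]  -> 2 point(s)
Affine points: 6. Add the point at infinity: total = 7.

#E(F_5) = 7


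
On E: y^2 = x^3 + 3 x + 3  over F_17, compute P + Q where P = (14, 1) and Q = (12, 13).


P != Q, so use the chord formula.
s = (y2 - y1) / (x2 - x1) = (12) / (15) mod 17 = 11
x3 = s^2 - x1 - x2 mod 17 = 11^2 - 14 - 12 = 10
y3 = s (x1 - x3) - y1 mod 17 = 11 * (14 - 10) - 1 = 9

P + Q = (10, 9)


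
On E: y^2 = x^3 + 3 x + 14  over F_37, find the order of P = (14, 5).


Compute successive multiples of P until we hit O:
  1P = (14, 5)
  2P = (19, 14)
  3P = (25, 27)
  4P = (2, 19)
  5P = (9, 20)
  6P = (23, 22)
  7P = (36, 11)
  8P = (36, 26)
  ... (continuing to 15P)
  15P = O

ord(P) = 15


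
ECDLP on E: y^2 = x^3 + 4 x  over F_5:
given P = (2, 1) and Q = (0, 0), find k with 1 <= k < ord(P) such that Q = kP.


Enumerate multiples of P until we hit Q = (0, 0):
  1P = (2, 1)
  2P = (0, 0)
Match found at i = 2.

k = 2


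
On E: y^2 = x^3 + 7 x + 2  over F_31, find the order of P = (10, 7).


Compute successive multiples of P until we hit O:
  1P = (10, 7)
  2P = (15, 14)
  3P = (3, 9)
  4P = (1, 17)
  5P = (22, 27)
  6P = (19, 9)
  7P = (12, 27)
  8P = (16, 26)
  ... (continuing to 35P)
  35P = O

ord(P) = 35


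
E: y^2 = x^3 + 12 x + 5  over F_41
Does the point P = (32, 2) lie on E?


Check whether y^2 = x^3 + 12 x + 5 (mod 41) for (x, y) = (32, 2).
LHS: y^2 = 2^2 mod 41 = 4
RHS: x^3 + 12 x + 5 = 32^3 + 12*32 + 5 mod 41 = 29
LHS != RHS

No, not on the curve


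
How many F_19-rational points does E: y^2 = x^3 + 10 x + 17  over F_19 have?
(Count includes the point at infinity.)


For each x in F_19, count y with y^2 = x^3 + 10 x + 17 mod 19:
  x = 0: RHS = 17, y in [6, 13]  -> 2 point(s)
  x = 1: RHS = 9, y in [3, 16]  -> 2 point(s)
  x = 2: RHS = 7, y in [8, 11]  -> 2 point(s)
  x = 3: RHS = 17, y in [6, 13]  -> 2 point(s)
  x = 4: RHS = 7, y in [8, 11]  -> 2 point(s)
  x = 8: RHS = 1, y in [1, 18]  -> 2 point(s)
  x = 9: RHS = 0, y in [0]  -> 1 point(s)
  x = 13: RHS = 7, y in [8, 11]  -> 2 point(s)
  x = 16: RHS = 17, y in [6, 13]  -> 2 point(s)
  x = 18: RHS = 6, y in [5, 14]  -> 2 point(s)
Affine points: 19. Add the point at infinity: total = 20.

#E(F_19) = 20


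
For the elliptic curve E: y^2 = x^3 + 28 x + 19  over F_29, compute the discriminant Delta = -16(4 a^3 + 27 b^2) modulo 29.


4 a^3 + 27 b^2 = 4*28^3 + 27*19^2 = 87808 + 9747 = 97555
Delta = -16 * (97555) = -1560880
Delta mod 29 = 16

Delta = 16 (mod 29)


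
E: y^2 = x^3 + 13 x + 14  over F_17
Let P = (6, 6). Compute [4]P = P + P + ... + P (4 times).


k = 4 = 100_2 (binary, LSB first: 001)
Double-and-add from P = (6, 6):
  bit 0 = 0: acc unchanged = O
  bit 1 = 0: acc unchanged = O
  bit 2 = 1: acc = O + (14, 13) = (14, 13)

4P = (14, 13)


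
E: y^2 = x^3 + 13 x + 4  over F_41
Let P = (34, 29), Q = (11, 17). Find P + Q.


P != Q, so use the chord formula.
s = (y2 - y1) / (x2 - x1) = (29) / (18) mod 41 = 13
x3 = s^2 - x1 - x2 mod 41 = 13^2 - 34 - 11 = 1
y3 = s (x1 - x3) - y1 mod 41 = 13 * (34 - 1) - 29 = 31

P + Q = (1, 31)


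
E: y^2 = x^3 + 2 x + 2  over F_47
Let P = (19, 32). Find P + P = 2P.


Doubling: s = (3 x1^2 + a) / (2 y1)
s = (3*19^2 + 2) / (2*32) mod 47 = 3
x3 = s^2 - 2 x1 mod 47 = 3^2 - 2*19 = 18
y3 = s (x1 - x3) - y1 mod 47 = 3 * (19 - 18) - 32 = 18

2P = (18, 18)


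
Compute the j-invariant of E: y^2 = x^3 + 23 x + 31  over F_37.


Delta = -16(4 a^3 + 27 b^2) mod 37 = 2
-1728 * (4 a)^3 = -1728 * (4*23)^3 mod 37 = 31
j = 31 * 2^(-1) mod 37 = 34

j = 34 (mod 37)


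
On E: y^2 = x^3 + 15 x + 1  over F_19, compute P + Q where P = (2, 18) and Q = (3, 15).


P != Q, so use the chord formula.
s = (y2 - y1) / (x2 - x1) = (16) / (1) mod 19 = 16
x3 = s^2 - x1 - x2 mod 19 = 16^2 - 2 - 3 = 4
y3 = s (x1 - x3) - y1 mod 19 = 16 * (2 - 4) - 18 = 7

P + Q = (4, 7)


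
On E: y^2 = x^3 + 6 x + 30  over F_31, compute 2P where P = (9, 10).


Doubling: s = (3 x1^2 + a) / (2 y1)
s = (3*9^2 + 6) / (2*10) mod 31 = 14
x3 = s^2 - 2 x1 mod 31 = 14^2 - 2*9 = 23
y3 = s (x1 - x3) - y1 mod 31 = 14 * (9 - 23) - 10 = 11

2P = (23, 11)


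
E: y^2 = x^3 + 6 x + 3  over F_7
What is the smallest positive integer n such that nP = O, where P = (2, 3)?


Compute successive multiples of P until we hit O:
  1P = (2, 3)
  2P = (5, 2)
  3P = (4, 0)
  4P = (5, 5)
  5P = (2, 4)
  6P = O

ord(P) = 6


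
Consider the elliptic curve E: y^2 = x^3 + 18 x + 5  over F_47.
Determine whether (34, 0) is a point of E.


Check whether y^2 = x^3 + 18 x + 5 (mod 47) for (x, y) = (34, 0).
LHS: y^2 = 0^2 mod 47 = 0
RHS: x^3 + 18 x + 5 = 34^3 + 18*34 + 5 mod 47 = 18
LHS != RHS

No, not on the curve


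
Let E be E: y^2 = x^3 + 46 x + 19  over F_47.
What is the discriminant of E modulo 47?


4 a^3 + 27 b^2 = 4*46^3 + 27*19^2 = 389344 + 9747 = 399091
Delta = -16 * (399091) = -6385456
Delta mod 47 = 11

Delta = 11 (mod 47)


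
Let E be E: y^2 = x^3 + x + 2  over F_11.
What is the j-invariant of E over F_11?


Delta = -16(4 a^3 + 27 b^2) mod 11 = 1
-1728 * (4 a)^3 = -1728 * (4*1)^3 mod 11 = 2
j = 2 * 1^(-1) mod 11 = 2

j = 2 (mod 11)


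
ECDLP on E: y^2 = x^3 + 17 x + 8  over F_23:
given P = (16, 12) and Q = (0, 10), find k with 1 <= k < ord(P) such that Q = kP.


Enumerate multiples of P until we hit Q = (0, 10):
  1P = (16, 12)
  2P = (0, 13)
  3P = (15, 21)
  4P = (4, 18)
  5P = (9, 19)
  6P = (22, 17)
  7P = (17, 14)
  8P = (17, 9)
  9P = (22, 6)
  10P = (9, 4)
  11P = (4, 5)
  12P = (15, 2)
  13P = (0, 10)
Match found at i = 13.

k = 13


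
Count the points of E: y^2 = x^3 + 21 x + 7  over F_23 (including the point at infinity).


For each x in F_23, count y with y^2 = x^3 + 21 x + 7 mod 23:
  x = 1: RHS = 6, y in [11, 12]  -> 2 point(s)
  x = 6: RHS = 4, y in [2, 21]  -> 2 point(s)
  x = 12: RHS = 9, y in [3, 20]  -> 2 point(s)
  x = 13: RHS = 16, y in [4, 19]  -> 2 point(s)
  x = 14: RHS = 9, y in [3, 20]  -> 2 point(s)
  x = 16: RHS = 0, y in [0]  -> 1 point(s)
  x = 20: RHS = 9, y in [3, 20]  -> 2 point(s)
  x = 21: RHS = 3, y in [7, 16]  -> 2 point(s)
  x = 22: RHS = 8, y in [10, 13]  -> 2 point(s)
Affine points: 17. Add the point at infinity: total = 18.

#E(F_23) = 18


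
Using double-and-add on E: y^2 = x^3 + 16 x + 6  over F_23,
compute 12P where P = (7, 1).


k = 12 = 1100_2 (binary, LSB first: 0011)
Double-and-add from P = (7, 1):
  bit 0 = 0: acc unchanged = O
  bit 1 = 0: acc unchanged = O
  bit 2 = 1: acc = O + (5, 2) = (5, 2)
  bit 3 = 1: acc = (5, 2) + (3, 9) = (10, 4)

12P = (10, 4)


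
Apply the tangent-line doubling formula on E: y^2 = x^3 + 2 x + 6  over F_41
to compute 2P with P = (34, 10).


Doubling: s = (3 x1^2 + a) / (2 y1)
s = (3*34^2 + 2) / (2*10) mod 41 = 30
x3 = s^2 - 2 x1 mod 41 = 30^2 - 2*34 = 12
y3 = s (x1 - x3) - y1 mod 41 = 30 * (34 - 12) - 10 = 35

2P = (12, 35)


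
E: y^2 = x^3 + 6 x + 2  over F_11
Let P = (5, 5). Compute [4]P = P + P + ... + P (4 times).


k = 4 = 100_2 (binary, LSB first: 001)
Double-and-add from P = (5, 5):
  bit 0 = 0: acc unchanged = O
  bit 1 = 0: acc unchanged = O
  bit 2 = 1: acc = O + (3, 6) = (3, 6)

4P = (3, 6)


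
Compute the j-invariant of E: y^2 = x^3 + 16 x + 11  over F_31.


Delta = -16(4 a^3 + 27 b^2) mod 31 = 17
-1728 * (4 a)^3 = -1728 * (4*16)^3 mod 31 = 2
j = 2 * 17^(-1) mod 31 = 22

j = 22 (mod 31)


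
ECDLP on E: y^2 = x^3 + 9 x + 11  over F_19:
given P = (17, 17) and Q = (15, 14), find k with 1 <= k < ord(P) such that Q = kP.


Enumerate multiples of P until we hit Q = (15, 14):
  1P = (17, 17)
  2P = (9, 17)
  3P = (12, 2)
  4P = (18, 18)
  5P = (4, 15)
  6P = (15, 14)
Match found at i = 6.

k = 6


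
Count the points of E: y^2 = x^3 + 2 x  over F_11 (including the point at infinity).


For each x in F_11, count y with y^2 = x^3 + 2 x + 0 mod 11:
  x = 0: RHS = 0, y in [0]  -> 1 point(s)
  x = 1: RHS = 3, y in [5, 6]  -> 2 point(s)
  x = 2: RHS = 1, y in [1, 10]  -> 2 point(s)
  x = 3: RHS = 0, y in [0]  -> 1 point(s)
  x = 5: RHS = 3, y in [5, 6]  -> 2 point(s)
  x = 7: RHS = 5, y in [4, 7]  -> 2 point(s)
  x = 8: RHS = 0, y in [0]  -> 1 point(s)
Affine points: 11. Add the point at infinity: total = 12.

#E(F_11) = 12


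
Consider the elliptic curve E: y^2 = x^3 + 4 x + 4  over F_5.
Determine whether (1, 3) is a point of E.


Check whether y^2 = x^3 + 4 x + 4 (mod 5) for (x, y) = (1, 3).
LHS: y^2 = 3^2 mod 5 = 4
RHS: x^3 + 4 x + 4 = 1^3 + 4*1 + 4 mod 5 = 4
LHS = RHS

Yes, on the curve


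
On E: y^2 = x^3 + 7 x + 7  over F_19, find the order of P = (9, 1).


Compute successive multiples of P until we hit O:
  1P = (9, 1)
  2P = (8, 10)
  3P = (7, 0)
  4P = (8, 9)
  5P = (9, 18)
  6P = O

ord(P) = 6


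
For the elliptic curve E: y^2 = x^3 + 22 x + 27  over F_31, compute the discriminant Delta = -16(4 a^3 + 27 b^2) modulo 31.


4 a^3 + 27 b^2 = 4*22^3 + 27*27^2 = 42592 + 19683 = 62275
Delta = -16 * (62275) = -996400
Delta mod 31 = 2

Delta = 2 (mod 31)


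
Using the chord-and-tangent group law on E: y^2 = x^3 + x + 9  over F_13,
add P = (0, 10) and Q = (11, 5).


P != Q, so use the chord formula.
s = (y2 - y1) / (x2 - x1) = (8) / (11) mod 13 = 9
x3 = s^2 - x1 - x2 mod 13 = 9^2 - 0 - 11 = 5
y3 = s (x1 - x3) - y1 mod 13 = 9 * (0 - 5) - 10 = 10

P + Q = (5, 10)


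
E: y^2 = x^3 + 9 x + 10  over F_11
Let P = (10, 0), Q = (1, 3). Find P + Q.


P != Q, so use the chord formula.
s = (y2 - y1) / (x2 - x1) = (3) / (2) mod 11 = 7
x3 = s^2 - x1 - x2 mod 11 = 7^2 - 10 - 1 = 5
y3 = s (x1 - x3) - y1 mod 11 = 7 * (10 - 5) - 0 = 2

P + Q = (5, 2)


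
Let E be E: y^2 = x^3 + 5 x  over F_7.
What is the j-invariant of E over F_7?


Delta = -16(4 a^3 + 27 b^2) mod 7 = 1
-1728 * (4 a)^3 = -1728 * (4*5)^3 mod 7 = 6
j = 6 * 1^(-1) mod 7 = 6

j = 6 (mod 7)


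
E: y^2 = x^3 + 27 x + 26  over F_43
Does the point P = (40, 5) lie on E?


Check whether y^2 = x^3 + 27 x + 26 (mod 43) for (x, y) = (40, 5).
LHS: y^2 = 5^2 mod 43 = 25
RHS: x^3 + 27 x + 26 = 40^3 + 27*40 + 26 mod 43 = 4
LHS != RHS

No, not on the curve


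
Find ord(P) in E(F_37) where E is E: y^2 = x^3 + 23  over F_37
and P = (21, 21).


Compute successive multiples of P until we hit O:
  1P = (21, 21)
  2P = (16, 7)
  3P = (33, 12)
  4P = (9, 7)
  5P = (32, 34)
  6P = (12, 30)
  7P = (5, 0)
  8P = (12, 7)
  ... (continuing to 14P)
  14P = O

ord(P) = 14


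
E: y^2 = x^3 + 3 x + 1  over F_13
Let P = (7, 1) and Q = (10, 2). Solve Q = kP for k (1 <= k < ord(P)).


Enumerate multiples of P until we hit Q = (10, 2):
  1P = (7, 1)
  2P = (8, 2)
  3P = (12, 7)
  4P = (10, 11)
  5P = (10, 2)
Match found at i = 5.

k = 5


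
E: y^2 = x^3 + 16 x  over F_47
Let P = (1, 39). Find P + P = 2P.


Doubling: s = (3 x1^2 + a) / (2 y1)
s = (3*1^2 + 16) / (2*39) mod 47 = 37
x3 = s^2 - 2 x1 mod 47 = 37^2 - 2*1 = 4
y3 = s (x1 - x3) - y1 mod 47 = 37 * (1 - 4) - 39 = 38

2P = (4, 38)


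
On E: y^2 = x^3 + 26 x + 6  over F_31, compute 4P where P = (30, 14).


k = 4 = 100_2 (binary, LSB first: 001)
Double-and-add from P = (30, 14):
  bit 0 = 0: acc unchanged = O
  bit 1 = 0: acc unchanged = O
  bit 2 = 1: acc = O + (30, 14) = (30, 14)

4P = (30, 14)


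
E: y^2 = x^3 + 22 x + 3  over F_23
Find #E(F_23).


For each x in F_23, count y with y^2 = x^3 + 22 x + 3 mod 23:
  x = 0: RHS = 3, y in [7, 16]  -> 2 point(s)
  x = 1: RHS = 3, y in [7, 16]  -> 2 point(s)
  x = 2: RHS = 9, y in [3, 20]  -> 2 point(s)
  x = 3: RHS = 4, y in [2, 21]  -> 2 point(s)
  x = 5: RHS = 8, y in [10, 13]  -> 2 point(s)
  x = 6: RHS = 6, y in [11, 12]  -> 2 point(s)
  x = 8: RHS = 1, y in [1, 22]  -> 2 point(s)
  x = 10: RHS = 4, y in [2, 21]  -> 2 point(s)
  x = 11: RHS = 12, y in [9, 14]  -> 2 point(s)
  x = 13: RHS = 2, y in [5, 18]  -> 2 point(s)
  x = 16: RHS = 12, y in [9, 14]  -> 2 point(s)
  x = 17: RHS = 0, y in [0]  -> 1 point(s)
  x = 19: RHS = 12, y in [9, 14]  -> 2 point(s)
  x = 20: RHS = 2, y in [5, 18]  -> 2 point(s)
  x = 22: RHS = 3, y in [7, 16]  -> 2 point(s)
Affine points: 29. Add the point at infinity: total = 30.

#E(F_23) = 30


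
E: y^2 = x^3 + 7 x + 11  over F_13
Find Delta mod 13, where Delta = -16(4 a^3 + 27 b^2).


4 a^3 + 27 b^2 = 4*7^3 + 27*11^2 = 1372 + 3267 = 4639
Delta = -16 * (4639) = -74224
Delta mod 13 = 6

Delta = 6 (mod 13)


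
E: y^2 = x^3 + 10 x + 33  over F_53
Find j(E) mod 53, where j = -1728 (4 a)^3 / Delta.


Delta = -16(4 a^3 + 27 b^2) mod 53 = 4
-1728 * (4 a)^3 = -1728 * (4*10)^3 mod 53 = 26
j = 26 * 4^(-1) mod 53 = 33

j = 33 (mod 53)


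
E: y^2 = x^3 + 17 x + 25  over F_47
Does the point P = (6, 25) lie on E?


Check whether y^2 = x^3 + 17 x + 25 (mod 47) for (x, y) = (6, 25).
LHS: y^2 = 25^2 mod 47 = 14
RHS: x^3 + 17 x + 25 = 6^3 + 17*6 + 25 mod 47 = 14
LHS = RHS

Yes, on the curve


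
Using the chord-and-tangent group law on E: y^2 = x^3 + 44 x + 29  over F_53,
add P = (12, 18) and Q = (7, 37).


P != Q, so use the chord formula.
s = (y2 - y1) / (x2 - x1) = (19) / (48) mod 53 = 28
x3 = s^2 - x1 - x2 mod 53 = 28^2 - 12 - 7 = 23
y3 = s (x1 - x3) - y1 mod 53 = 28 * (12 - 23) - 18 = 45

P + Q = (23, 45)


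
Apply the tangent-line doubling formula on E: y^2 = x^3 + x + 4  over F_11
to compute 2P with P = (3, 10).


Doubling: s = (3 x1^2 + a) / (2 y1)
s = (3*3^2 + 1) / (2*10) mod 11 = 8
x3 = s^2 - 2 x1 mod 11 = 8^2 - 2*3 = 3
y3 = s (x1 - x3) - y1 mod 11 = 8 * (3 - 3) - 10 = 1

2P = (3, 1)


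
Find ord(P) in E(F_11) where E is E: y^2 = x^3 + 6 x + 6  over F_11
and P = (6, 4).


Compute successive multiples of P until we hit O:
  1P = (6, 4)
  2P = (2, 9)
  3P = (8, 4)
  4P = (8, 7)
  5P = (2, 2)
  6P = (6, 7)
  7P = O

ord(P) = 7


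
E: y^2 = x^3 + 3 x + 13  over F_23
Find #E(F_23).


For each x in F_23, count y with y^2 = x^3 + 3 x + 13 mod 23:
  x = 0: RHS = 13, y in [6, 17]  -> 2 point(s)
  x = 2: RHS = 4, y in [2, 21]  -> 2 point(s)
  x = 3: RHS = 3, y in [7, 16]  -> 2 point(s)
  x = 7: RHS = 9, y in [3, 20]  -> 2 point(s)
  x = 10: RHS = 8, y in [10, 13]  -> 2 point(s)
  x = 12: RHS = 6, y in [11, 12]  -> 2 point(s)
  x = 13: RHS = 18, y in [8, 15]  -> 2 point(s)
  x = 14: RHS = 16, y in [4, 19]  -> 2 point(s)
  x = 15: RHS = 6, y in [11, 12]  -> 2 point(s)
  x = 17: RHS = 9, y in [3, 20]  -> 2 point(s)
  x = 19: RHS = 6, y in [11, 12]  -> 2 point(s)
  x = 20: RHS = 0, y in [0]  -> 1 point(s)
  x = 22: RHS = 9, y in [3, 20]  -> 2 point(s)
Affine points: 25. Add the point at infinity: total = 26.

#E(F_23) = 26


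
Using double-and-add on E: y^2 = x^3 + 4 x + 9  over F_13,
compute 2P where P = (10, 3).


k = 2 = 10_2 (binary, LSB first: 01)
Double-and-add from P = (10, 3):
  bit 0 = 0: acc unchanged = O
  bit 1 = 1: acc = O + (2, 8) = (2, 8)

2P = (2, 8)


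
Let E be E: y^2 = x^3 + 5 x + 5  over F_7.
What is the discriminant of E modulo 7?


4 a^3 + 27 b^2 = 4*5^3 + 27*5^2 = 500 + 675 = 1175
Delta = -16 * (1175) = -18800
Delta mod 7 = 2

Delta = 2 (mod 7)


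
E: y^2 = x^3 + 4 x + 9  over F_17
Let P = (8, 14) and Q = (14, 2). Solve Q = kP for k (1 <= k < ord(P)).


Enumerate multiples of P until we hit Q = (14, 2):
  1P = (8, 14)
  2P = (16, 15)
  3P = (14, 15)
  4P = (4, 15)
  5P = (4, 2)
  6P = (14, 2)
Match found at i = 6.

k = 6


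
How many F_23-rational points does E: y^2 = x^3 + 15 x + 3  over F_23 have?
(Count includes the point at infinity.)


For each x in F_23, count y with y^2 = x^3 + 15 x + 3 mod 23:
  x = 0: RHS = 3, y in [7, 16]  -> 2 point(s)
  x = 2: RHS = 18, y in [8, 15]  -> 2 point(s)
  x = 3: RHS = 6, y in [11, 12]  -> 2 point(s)
  x = 4: RHS = 12, y in [9, 14]  -> 2 point(s)
  x = 9: RHS = 16, y in [4, 19]  -> 2 point(s)
  x = 10: RHS = 3, y in [7, 16]  -> 2 point(s)
  x = 11: RHS = 4, y in [2, 21]  -> 2 point(s)
  x = 12: RHS = 2, y in [5, 18]  -> 2 point(s)
  x = 13: RHS = 3, y in [7, 16]  -> 2 point(s)
  x = 14: RHS = 13, y in [6, 17]  -> 2 point(s)
  x = 20: RHS = 0, y in [0]  -> 1 point(s)
Affine points: 21. Add the point at infinity: total = 22.

#E(F_23) = 22


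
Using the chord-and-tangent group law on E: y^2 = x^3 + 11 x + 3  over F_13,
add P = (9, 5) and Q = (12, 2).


P != Q, so use the chord formula.
s = (y2 - y1) / (x2 - x1) = (10) / (3) mod 13 = 12
x3 = s^2 - x1 - x2 mod 13 = 12^2 - 9 - 12 = 6
y3 = s (x1 - x3) - y1 mod 13 = 12 * (9 - 6) - 5 = 5

P + Q = (6, 5)


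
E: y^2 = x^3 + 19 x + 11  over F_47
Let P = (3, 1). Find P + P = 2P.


Doubling: s = (3 x1^2 + a) / (2 y1)
s = (3*3^2 + 19) / (2*1) mod 47 = 23
x3 = s^2 - 2 x1 mod 47 = 23^2 - 2*3 = 6
y3 = s (x1 - x3) - y1 mod 47 = 23 * (3 - 6) - 1 = 24

2P = (6, 24)


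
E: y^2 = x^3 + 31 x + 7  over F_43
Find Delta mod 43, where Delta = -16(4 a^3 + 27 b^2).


4 a^3 + 27 b^2 = 4*31^3 + 27*7^2 = 119164 + 1323 = 120487
Delta = -16 * (120487) = -1927792
Delta mod 43 = 27

Delta = 27 (mod 43)


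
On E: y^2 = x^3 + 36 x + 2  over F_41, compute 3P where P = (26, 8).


k = 3 = 11_2 (binary, LSB first: 11)
Double-and-add from P = (26, 8):
  bit 0 = 1: acc = O + (26, 8) = (26, 8)
  bit 1 = 1: acc = (26, 8) + (25, 39) = (8, 8)

3P = (8, 8)


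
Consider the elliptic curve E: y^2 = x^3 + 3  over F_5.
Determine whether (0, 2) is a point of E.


Check whether y^2 = x^3 + 0 x + 3 (mod 5) for (x, y) = (0, 2).
LHS: y^2 = 2^2 mod 5 = 4
RHS: x^3 + 0 x + 3 = 0^3 + 0*0 + 3 mod 5 = 3
LHS != RHS

No, not on the curve


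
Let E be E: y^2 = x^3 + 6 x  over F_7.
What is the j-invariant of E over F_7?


Delta = -16(4 a^3 + 27 b^2) mod 7 = 1
-1728 * (4 a)^3 = -1728 * (4*6)^3 mod 7 = 6
j = 6 * 1^(-1) mod 7 = 6

j = 6 (mod 7)


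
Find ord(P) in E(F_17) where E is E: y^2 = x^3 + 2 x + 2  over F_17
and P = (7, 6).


Compute successive multiples of P until we hit O:
  1P = (7, 6)
  2P = (5, 16)
  3P = (13, 7)
  4P = (6, 14)
  5P = (0, 6)
  6P = (10, 11)
  7P = (16, 13)
  8P = (3, 16)
  ... (continuing to 19P)
  19P = O

ord(P) = 19


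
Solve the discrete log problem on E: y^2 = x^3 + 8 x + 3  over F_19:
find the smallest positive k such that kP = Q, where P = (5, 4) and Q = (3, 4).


Enumerate multiples of P until we hit Q = (3, 4):
  1P = (5, 4)
  2P = (16, 3)
  3P = (9, 5)
  4P = (11, 4)
  5P = (3, 15)
  6P = (8, 3)
  7P = (4, 2)
  8P = (14, 16)
  9P = (6, 1)
  10P = (17, 13)
  11P = (13, 9)
  12P = (10, 0)
  13P = (13, 10)
  14P = (17, 6)
  15P = (6, 18)
  16P = (14, 3)
  17P = (4, 17)
  18P = (8, 16)
  19P = (3, 4)
Match found at i = 19.

k = 19


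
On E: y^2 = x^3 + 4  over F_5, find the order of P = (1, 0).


Compute successive multiples of P until we hit O:
  1P = (1, 0)
  2P = O

ord(P) = 2


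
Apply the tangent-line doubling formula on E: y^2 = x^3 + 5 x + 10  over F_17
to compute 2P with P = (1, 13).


Doubling: s = (3 x1^2 + a) / (2 y1)
s = (3*1^2 + 5) / (2*13) mod 17 = 16
x3 = s^2 - 2 x1 mod 17 = 16^2 - 2*1 = 16
y3 = s (x1 - x3) - y1 mod 17 = 16 * (1 - 16) - 13 = 2

2P = (16, 2)


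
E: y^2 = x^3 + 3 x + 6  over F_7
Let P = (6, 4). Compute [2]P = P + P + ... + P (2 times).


k = 2 = 10_2 (binary, LSB first: 01)
Double-and-add from P = (6, 4):
  bit 0 = 0: acc unchanged = O
  bit 1 = 1: acc = O + (3, 0) = (3, 0)

2P = (3, 0)


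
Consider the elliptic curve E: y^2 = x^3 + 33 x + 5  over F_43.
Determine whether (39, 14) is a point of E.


Check whether y^2 = x^3 + 33 x + 5 (mod 43) for (x, y) = (39, 14).
LHS: y^2 = 14^2 mod 43 = 24
RHS: x^3 + 33 x + 5 = 39^3 + 33*39 + 5 mod 43 = 24
LHS = RHS

Yes, on the curve


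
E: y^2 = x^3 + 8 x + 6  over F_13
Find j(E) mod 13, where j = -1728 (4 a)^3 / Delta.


Delta = -16(4 a^3 + 27 b^2) mod 13 = 1
-1728 * (4 a)^3 = -1728 * (4*8)^3 mod 13 = 8
j = 8 * 1^(-1) mod 13 = 8

j = 8 (mod 13)


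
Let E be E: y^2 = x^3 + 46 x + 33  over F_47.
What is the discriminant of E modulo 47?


4 a^3 + 27 b^2 = 4*46^3 + 27*33^2 = 389344 + 29403 = 418747
Delta = -16 * (418747) = -6699952
Delta mod 47 = 39

Delta = 39 (mod 47)


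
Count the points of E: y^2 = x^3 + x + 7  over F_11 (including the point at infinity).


For each x in F_11, count y with y^2 = x^3 + 1 x + 7 mod 11:
  x = 1: RHS = 9, y in [3, 8]  -> 2 point(s)
  x = 3: RHS = 4, y in [2, 9]  -> 2 point(s)
  x = 4: RHS = 9, y in [3, 8]  -> 2 point(s)
  x = 5: RHS = 5, y in [4, 7]  -> 2 point(s)
  x = 6: RHS = 9, y in [3, 8]  -> 2 point(s)
  x = 7: RHS = 5, y in [4, 7]  -> 2 point(s)
  x = 10: RHS = 5, y in [4, 7]  -> 2 point(s)
Affine points: 14. Add the point at infinity: total = 15.

#E(F_11) = 15


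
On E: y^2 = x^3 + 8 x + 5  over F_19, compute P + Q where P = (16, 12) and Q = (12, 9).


P != Q, so use the chord formula.
s = (y2 - y1) / (x2 - x1) = (16) / (15) mod 19 = 15
x3 = s^2 - x1 - x2 mod 19 = 15^2 - 16 - 12 = 7
y3 = s (x1 - x3) - y1 mod 19 = 15 * (16 - 7) - 12 = 9

P + Q = (7, 9)


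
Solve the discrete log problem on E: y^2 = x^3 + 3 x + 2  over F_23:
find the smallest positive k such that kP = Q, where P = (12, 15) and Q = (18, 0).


Enumerate multiples of P until we hit Q = (18, 0):
  1P = (12, 15)
  2P = (8, 20)
  3P = (6, 12)
  4P = (11, 20)
  5P = (2, 4)
  6P = (4, 3)
  7P = (15, 15)
  8P = (19, 8)
  9P = (16, 12)
  10P = (20, 14)
  11P = (0, 18)
  12P = (1, 11)
  13P = (5, 21)
  14P = (18, 0)
Match found at i = 14.

k = 14


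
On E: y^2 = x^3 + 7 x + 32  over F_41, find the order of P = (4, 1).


Compute successive multiples of P until we hit O:
  1P = (4, 1)
  2P = (0, 27)
  3P = (28, 32)
  4P = (18, 39)
  5P = (18, 2)
  6P = (28, 9)
  7P = (0, 14)
  8P = (4, 40)
  ... (continuing to 9P)
  9P = O

ord(P) = 9


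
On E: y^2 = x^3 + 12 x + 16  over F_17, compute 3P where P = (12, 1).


k = 3 = 11_2 (binary, LSB first: 11)
Double-and-add from P = (12, 1):
  bit 0 = 1: acc = O + (12, 1) = (12, 1)
  bit 1 = 1: acc = (12, 1) + (11, 0) = (12, 16)

3P = (12, 16)


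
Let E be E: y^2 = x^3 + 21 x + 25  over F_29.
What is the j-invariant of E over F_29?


Delta = -16(4 a^3 + 27 b^2) mod 29 = 17
-1728 * (4 a)^3 = -1728 * (4*21)^3 mod 29 = 24
j = 24 * 17^(-1) mod 29 = 27

j = 27 (mod 29)


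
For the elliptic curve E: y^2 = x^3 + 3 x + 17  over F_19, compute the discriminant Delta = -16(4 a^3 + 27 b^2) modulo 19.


4 a^3 + 27 b^2 = 4*3^3 + 27*17^2 = 108 + 7803 = 7911
Delta = -16 * (7911) = -126576
Delta mod 19 = 2

Delta = 2 (mod 19)


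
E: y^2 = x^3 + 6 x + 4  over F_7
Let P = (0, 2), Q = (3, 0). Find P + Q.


P != Q, so use the chord formula.
s = (y2 - y1) / (x2 - x1) = (5) / (3) mod 7 = 4
x3 = s^2 - x1 - x2 mod 7 = 4^2 - 0 - 3 = 6
y3 = s (x1 - x3) - y1 mod 7 = 4 * (0 - 6) - 2 = 2

P + Q = (6, 2)


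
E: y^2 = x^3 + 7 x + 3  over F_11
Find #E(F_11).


For each x in F_11, count y with y^2 = x^3 + 7 x + 3 mod 11:
  x = 0: RHS = 3, y in [5, 6]  -> 2 point(s)
  x = 1: RHS = 0, y in [0]  -> 1 point(s)
  x = 2: RHS = 3, y in [5, 6]  -> 2 point(s)
  x = 5: RHS = 9, y in [3, 8]  -> 2 point(s)
  x = 9: RHS = 3, y in [5, 6]  -> 2 point(s)
Affine points: 9. Add the point at infinity: total = 10.

#E(F_11) = 10


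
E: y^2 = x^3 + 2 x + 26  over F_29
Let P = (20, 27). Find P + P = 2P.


Doubling: s = (3 x1^2 + a) / (2 y1)
s = (3*20^2 + 2) / (2*27) mod 29 = 4
x3 = s^2 - 2 x1 mod 29 = 4^2 - 2*20 = 5
y3 = s (x1 - x3) - y1 mod 29 = 4 * (20 - 5) - 27 = 4

2P = (5, 4)


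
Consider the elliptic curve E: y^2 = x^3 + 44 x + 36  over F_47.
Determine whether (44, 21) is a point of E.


Check whether y^2 = x^3 + 44 x + 36 (mod 47) for (x, y) = (44, 21).
LHS: y^2 = 21^2 mod 47 = 18
RHS: x^3 + 44 x + 36 = 44^3 + 44*44 + 36 mod 47 = 18
LHS = RHS

Yes, on the curve


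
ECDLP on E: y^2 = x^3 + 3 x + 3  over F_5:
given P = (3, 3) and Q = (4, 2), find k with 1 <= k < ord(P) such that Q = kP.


Enumerate multiples of P until we hit Q = (4, 2):
  1P = (3, 3)
  2P = (4, 2)
Match found at i = 2.

k = 2


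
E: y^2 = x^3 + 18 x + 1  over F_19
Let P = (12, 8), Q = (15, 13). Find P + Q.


P != Q, so use the chord formula.
s = (y2 - y1) / (x2 - x1) = (5) / (3) mod 19 = 8
x3 = s^2 - x1 - x2 mod 19 = 8^2 - 12 - 15 = 18
y3 = s (x1 - x3) - y1 mod 19 = 8 * (12 - 18) - 8 = 1

P + Q = (18, 1)


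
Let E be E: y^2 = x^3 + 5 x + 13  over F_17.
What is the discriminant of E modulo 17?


4 a^3 + 27 b^2 = 4*5^3 + 27*13^2 = 500 + 4563 = 5063
Delta = -16 * (5063) = -81008
Delta mod 17 = 14

Delta = 14 (mod 17)


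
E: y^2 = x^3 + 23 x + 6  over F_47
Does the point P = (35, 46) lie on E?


Check whether y^2 = x^3 + 23 x + 6 (mod 47) for (x, y) = (35, 46).
LHS: y^2 = 46^2 mod 47 = 1
RHS: x^3 + 23 x + 6 = 35^3 + 23*35 + 6 mod 47 = 23
LHS != RHS

No, not on the curve


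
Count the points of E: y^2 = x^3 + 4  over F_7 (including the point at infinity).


For each x in F_7, count y with y^2 = x^3 + 0 x + 4 mod 7:
  x = 0: RHS = 4, y in [2, 5]  -> 2 point(s)
Affine points: 2. Add the point at infinity: total = 3.

#E(F_7) = 3


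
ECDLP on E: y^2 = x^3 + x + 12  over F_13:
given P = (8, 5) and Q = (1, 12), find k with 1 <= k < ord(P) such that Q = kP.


Enumerate multiples of P until we hit Q = (1, 12):
  1P = (8, 5)
  2P = (9, 3)
  3P = (0, 5)
  4P = (5, 8)
  5P = (1, 1)
  6P = (3, 9)
  7P = (12, 6)
  8P = (2, 3)
  9P = (6, 0)
  10P = (2, 10)
  11P = (12, 7)
  12P = (3, 4)
  13P = (1, 12)
Match found at i = 13.

k = 13


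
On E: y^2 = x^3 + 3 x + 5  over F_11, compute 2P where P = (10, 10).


Doubling: s = (3 x1^2 + a) / (2 y1)
s = (3*10^2 + 3) / (2*10) mod 11 = 8
x3 = s^2 - 2 x1 mod 11 = 8^2 - 2*10 = 0
y3 = s (x1 - x3) - y1 mod 11 = 8 * (10 - 0) - 10 = 4

2P = (0, 4)


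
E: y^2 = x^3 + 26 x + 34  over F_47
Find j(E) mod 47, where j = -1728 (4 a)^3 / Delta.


Delta = -16(4 a^3 + 27 b^2) mod 47 = 17
-1728 * (4 a)^3 = -1728 * (4*26)^3 mod 47 = 2
j = 2 * 17^(-1) mod 47 = 25

j = 25 (mod 47)


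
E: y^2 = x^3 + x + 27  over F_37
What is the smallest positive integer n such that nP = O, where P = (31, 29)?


Compute successive multiples of P until we hit O:
  1P = (31, 29)
  2P = (23, 9)
  3P = (17, 6)
  4P = (27, 4)
  5P = (25, 27)
  6P = (14, 26)
  7P = (33, 12)
  8P = (36, 32)
  ... (continuing to 22P)
  22P = O

ord(P) = 22


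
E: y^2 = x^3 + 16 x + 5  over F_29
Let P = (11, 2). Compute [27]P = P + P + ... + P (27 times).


k = 27 = 11011_2 (binary, LSB first: 11011)
Double-and-add from P = (11, 2):
  bit 0 = 1: acc = O + (11, 2) = (11, 2)
  bit 1 = 1: acc = (11, 2) + (0, 18) = (17, 12)
  bit 2 = 0: acc unchanged = (17, 12)
  bit 3 = 1: acc = (17, 12) + (2, 25) = (19, 11)
  bit 4 = 1: acc = (19, 11) + (1, 15) = (18, 21)

27P = (18, 21)


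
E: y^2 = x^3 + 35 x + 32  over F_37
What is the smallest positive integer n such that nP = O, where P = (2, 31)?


Compute successive multiples of P until we hit O:
  1P = (2, 31)
  2P = (8, 11)
  3P = (34, 14)
  4P = (17, 29)
  5P = (7, 19)
  6P = (16, 10)
  7P = (12, 21)
  8P = (24, 28)
  ... (continuing to 42P)
  42P = O

ord(P) = 42
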